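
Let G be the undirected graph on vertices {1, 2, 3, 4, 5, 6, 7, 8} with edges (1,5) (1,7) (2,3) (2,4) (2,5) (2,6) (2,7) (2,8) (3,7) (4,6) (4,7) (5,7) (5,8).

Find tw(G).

2

A width-2 tree decomposition is:
Bags: B1 = {2, 4, 7}  B2 = {2, 5, 7}  B3 = {2, 3, 7}  B4 = {1, 5, 7}  B5 = {2, 5, 8}  B6 = {2, 4, 6}
Tree: B1–B2, B2–B3, B2–B4, B2–B5, B1–B6
Every bag has size at most 3, so the width is 3 − 1 = 2 and tw(G) ≤ 2. For the lower bound, the 3 vertices {1, 5, 7} are pairwise adjacent, and any tree decomposition puts a clique entirely inside one bag — forcing width ≥ 2. Hence tw(G) = 2 exactly.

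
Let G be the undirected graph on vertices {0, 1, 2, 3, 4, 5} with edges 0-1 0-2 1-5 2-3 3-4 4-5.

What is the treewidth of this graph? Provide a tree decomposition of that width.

Each bag holds 3 vertices, so the decomposition has width 2, which upper-bounds the treewidth. Since 2–3–4–5–1–0–2 is a cycle in G, G is not acyclic. Forests are exactly the graphs of treewidth ≤ 1, so tw(G) ≥ 2. Combining the bounds, tw(G) = 2.

Treewidth 2.
Bags: B1 = {2, 3, 4}  B2 = {2, 4, 5}  B3 = {1, 2, 5}  B4 = {0, 1, 2}
Tree: B1–B2, B2–B3, B3–B4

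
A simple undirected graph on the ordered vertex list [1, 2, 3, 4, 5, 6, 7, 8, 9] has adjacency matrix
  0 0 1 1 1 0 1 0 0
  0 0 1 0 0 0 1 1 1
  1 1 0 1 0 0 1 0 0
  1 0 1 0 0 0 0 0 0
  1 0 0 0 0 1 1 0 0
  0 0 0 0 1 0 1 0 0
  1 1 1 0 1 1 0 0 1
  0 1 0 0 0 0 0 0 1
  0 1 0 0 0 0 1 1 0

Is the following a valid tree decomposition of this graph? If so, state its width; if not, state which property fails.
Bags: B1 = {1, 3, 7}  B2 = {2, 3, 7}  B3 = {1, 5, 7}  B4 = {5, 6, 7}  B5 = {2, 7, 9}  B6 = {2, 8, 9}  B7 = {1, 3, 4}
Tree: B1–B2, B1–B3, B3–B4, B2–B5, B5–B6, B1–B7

Checking the three conditions: (i) the bags cover all of {1, 2, 3, 4, 5, 6, 7, 8, 9}; (ii) for each edge, some bag contains both endpoints; (iii) the bags containing any fixed vertex form a subtree. All hold, so the decomposition is valid with width 3 − 1 = 2.

Yes; width 2.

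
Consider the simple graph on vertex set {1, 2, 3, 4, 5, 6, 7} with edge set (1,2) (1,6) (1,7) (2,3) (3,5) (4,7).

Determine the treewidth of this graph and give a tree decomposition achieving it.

Treewidth 1.
One such decomposition:
Bags: B1 = {1, 2}  B2 = {1, 6}  B3 = {2, 3}  B4 = {1, 7}  B5 = {4, 7}  B6 = {3, 5}
Tree: B1–B2, B1–B3, B2–B4, B4–B5, B3–B6

Every bag has size at most 2, so the width is 2 − 1 = 1 and tw(G) ≤ 1. Since G has at least one edge (e.g. 1–2), it is not an edgeless graph, so tw(G) ≥ 1. Therefore the treewidth is 1.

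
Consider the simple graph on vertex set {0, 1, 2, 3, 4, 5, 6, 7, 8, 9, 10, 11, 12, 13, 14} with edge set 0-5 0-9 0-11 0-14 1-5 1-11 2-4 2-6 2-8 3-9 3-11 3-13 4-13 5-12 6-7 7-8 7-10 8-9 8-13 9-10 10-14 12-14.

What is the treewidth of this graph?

A width-3 tree decomposition is:
Bags: B1 = {2, 4, 6, 13}  B2 = {2, 6, 8, 13}  B3 = {6, 7, 8, 13}  B4 = {3, 7, 8, 13}  B5 = {3, 7, 8, 9}  B6 = {3, 7, 9, 10}  B7 = {3, 9, 10, 11}  B8 = {0, 9, 10, 11}  B9 = {0, 10, 11, 14}  B10 = {0, 1, 11, 14}  B11 = {0, 1, 5, 14}  B12 = {1, 5, 12, 14}
Tree: B1–B2, B2–B3, B3–B4, B4–B5, B5–B6, B6–B7, B7–B8, B8–B9, B9–B10, B10–B11, B11–B12
Every bag has size at most 4, so the width is 4 − 1 = 3 and tw(G) ≤ 3. For the lower bound: the 4 vertex sets {2,4,6}, {13}, {8}, {3,7,9,10} are disjoint, each induces a connected subgraph, and every pair is joined by at least one edge of G. Contracting each set to a single vertex therefore yields K_{4} as a minor, and since treewidth is minor-monotone, tw(G) ≥ tw(K_{4}) = 3. Therefore the treewidth is 3.

3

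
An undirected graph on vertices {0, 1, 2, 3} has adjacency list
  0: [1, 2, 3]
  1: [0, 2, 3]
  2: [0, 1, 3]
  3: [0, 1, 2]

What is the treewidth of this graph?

A width-3 tree decomposition is:
Bags: B1 = {0, 1, 2, 3}
Tree: (single bag)
With just one bag of size 4, the width is 4 − 1 = 3, so tw(G) ≤ 3. On the other hand G contains the 4-clique {0, 1, 2, 3}. A clique must lie in a single bag of any decomposition, so no decomposition can have width below 3. Therefore the treewidth is 3.

3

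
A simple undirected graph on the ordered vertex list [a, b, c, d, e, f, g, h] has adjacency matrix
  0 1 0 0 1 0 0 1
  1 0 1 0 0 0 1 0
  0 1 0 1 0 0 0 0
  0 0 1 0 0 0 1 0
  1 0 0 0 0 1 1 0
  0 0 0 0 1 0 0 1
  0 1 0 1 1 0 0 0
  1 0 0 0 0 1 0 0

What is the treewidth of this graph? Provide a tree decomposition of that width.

Every bag has size at most 3, so the width is 3 − 1 = 2 and tw(G) ≤ 2. The edges h–f–e–a–h form a cycle, so G is not a tree and its treewidth is at least 2. The upper and lower bounds meet at 2, so that is the treewidth.

Treewidth 2.
One optimal decomposition is:
Bags: B1 = {a, f, h}  B2 = {a, e, f}  B3 = {a, b, e}  B4 = {b, e, g}  B5 = {b, c, g}  B6 = {c, d, g}
Tree: B1–B2, B2–B3, B3–B4, B4–B5, B5–B6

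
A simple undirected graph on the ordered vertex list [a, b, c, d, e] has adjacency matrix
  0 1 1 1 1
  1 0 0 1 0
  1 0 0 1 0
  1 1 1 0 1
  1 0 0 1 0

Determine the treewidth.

A width-2 tree decomposition is:
Bags: B1 = {a, d, e}  B2 = {a, c, d}  B3 = {a, b, d}
Tree: B1–B2, B2–B3
Every bag has size at most 3, so the width is 3 − 1 = 2 and tw(G) ≤ 2. On the other hand G contains the 3-clique {a, d, e}. A clique must lie in a single bag of any decomposition, so no decomposition can have width below 2. Therefore the treewidth is 2.

2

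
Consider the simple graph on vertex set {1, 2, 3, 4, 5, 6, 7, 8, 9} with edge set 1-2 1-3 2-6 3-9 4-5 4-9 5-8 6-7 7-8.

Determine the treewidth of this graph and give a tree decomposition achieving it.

Treewidth 2.
One such decomposition:
Bags: B1 = {3, 4, 9}  B2 = {1, 3, 4}  B3 = {1, 2, 4}  B4 = {2, 4, 6}  B5 = {4, 6, 7}  B6 = {4, 7, 8}  B7 = {4, 5, 8}
Tree: B1–B2, B2–B3, B3–B4, B4–B5, B5–B6, B6–B7

Each bag holds 3 vertices, so the decomposition has width 2, which upper-bounds the treewidth. The edges 4–9–3–1–2–6–7–8–5–4 form a cycle, so G is not a tree and its treewidth is at least 2. The upper and lower bounds meet at 2, so that is the treewidth.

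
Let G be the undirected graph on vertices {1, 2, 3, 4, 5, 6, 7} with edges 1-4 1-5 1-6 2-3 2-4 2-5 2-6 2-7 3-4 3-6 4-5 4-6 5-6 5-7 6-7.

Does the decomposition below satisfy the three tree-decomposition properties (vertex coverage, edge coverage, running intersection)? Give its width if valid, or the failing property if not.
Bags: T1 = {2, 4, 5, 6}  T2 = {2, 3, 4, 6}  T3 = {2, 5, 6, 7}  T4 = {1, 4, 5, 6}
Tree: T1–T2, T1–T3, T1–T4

Yes; width 3.

Vertex coverage: the bags together contain {1, 2, 3, 4, 5, 6, 7}, the full vertex set. Edge coverage: each edge of G has both endpoints in at least one bag. Running intersection: for every vertex, the bags containing it form a connected subtree. All three properties hold, so this is a valid tree decomposition of width max|bag| − 1 = 3, and hence tw(G) ≤ 3.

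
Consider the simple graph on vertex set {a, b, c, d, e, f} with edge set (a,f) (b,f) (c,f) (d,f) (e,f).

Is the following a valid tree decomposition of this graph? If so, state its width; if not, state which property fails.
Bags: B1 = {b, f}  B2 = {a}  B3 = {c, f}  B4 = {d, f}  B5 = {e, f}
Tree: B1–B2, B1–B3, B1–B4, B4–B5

A tree decomposition must satisfy three properties: every vertex lies in some bag; for every edge, both endpoints lie together in some bag; and for every vertex, the bags containing it form a connected subtree. Here edge (f,a) lies in no bag, so the decomposition is invalid.

No — edge (f,a) lies in no bag.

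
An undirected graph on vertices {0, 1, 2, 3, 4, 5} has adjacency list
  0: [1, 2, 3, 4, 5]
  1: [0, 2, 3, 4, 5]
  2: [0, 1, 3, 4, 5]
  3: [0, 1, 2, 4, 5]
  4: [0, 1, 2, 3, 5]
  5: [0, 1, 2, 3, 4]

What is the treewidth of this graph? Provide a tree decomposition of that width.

Treewidth 5.
One optimal decomposition is:
Bags: B1 = {0, 1, 2, 3, 4, 5}
Tree: (single bag)

With just one bag of size 6, the width is 6 − 1 = 5, so tw(G) ≤ 5. Conversely, {0, 1, 2, 3, 4, 5} is a clique of size 6, and the vertices of any clique must share a bag in every tree decomposition; so some bag has ≥ 6 vertices and tw(G) ≥ 5. The upper and lower bounds meet at 5, so that is the treewidth.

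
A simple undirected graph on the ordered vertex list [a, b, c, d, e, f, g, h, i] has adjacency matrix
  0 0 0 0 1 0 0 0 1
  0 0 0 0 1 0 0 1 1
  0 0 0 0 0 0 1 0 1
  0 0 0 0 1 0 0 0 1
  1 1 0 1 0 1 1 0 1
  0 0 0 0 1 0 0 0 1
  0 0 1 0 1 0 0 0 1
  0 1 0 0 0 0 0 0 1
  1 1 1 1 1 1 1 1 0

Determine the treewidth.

2

A width-2 tree decomposition is:
Bags: B1 = {d, e, i}  B2 = {e, g, i}  B3 = {c, g, i}  B4 = {b, e, i}  B5 = {a, e, i}  B6 = {b, h, i}  B7 = {e, f, i}
Tree: B1–B2, B2–B3, B2–B4, B2–B5, B4–B6, B4–B7
Each bag holds 3 vertices, so the decomposition has width 2, which upper-bounds the treewidth. On the other hand G contains the 3-clique {d, e, i}. A clique must lie in a single bag of any decomposition, so no decomposition can have width below 2. Therefore the treewidth is 2.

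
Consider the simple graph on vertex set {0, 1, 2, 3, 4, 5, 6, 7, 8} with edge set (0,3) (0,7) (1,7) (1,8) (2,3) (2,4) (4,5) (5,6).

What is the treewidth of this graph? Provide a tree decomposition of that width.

Treewidth 1.
Bags: B1 = {1, 8}  B2 = {1, 7}  B3 = {0, 7}  B4 = {0, 3}  B5 = {2, 3}  B6 = {2, 4}  B7 = {4, 5}  B8 = {5, 6}
Tree: B1–B2, B2–B3, B3–B4, B4–B5, B5–B6, B6–B7, B7–B8

Each bag holds 2 vertices, so the decomposition has width 1, which upper-bounds the treewidth. G has an edge, so its treewidth is at least 1. Therefore the treewidth is 1.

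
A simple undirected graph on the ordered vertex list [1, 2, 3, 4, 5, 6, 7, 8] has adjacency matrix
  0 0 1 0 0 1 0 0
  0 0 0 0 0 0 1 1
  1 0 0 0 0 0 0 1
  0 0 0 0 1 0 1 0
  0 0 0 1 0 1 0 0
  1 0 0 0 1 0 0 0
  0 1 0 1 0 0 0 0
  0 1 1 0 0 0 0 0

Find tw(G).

2

A width-2 tree decomposition is:
Bags: B1 = {2, 7, 8}  B2 = {3, 7, 8}  B3 = {1, 3, 7}  B4 = {1, 6, 7}  B5 = {5, 6, 7}  B6 = {4, 5, 7}
Tree: B1–B2, B2–B3, B3–B4, B4–B5, B5–B6
Every bag has size at most 3, so the width is 3 − 1 = 2 and tw(G) ≤ 2. The edges 7–2–8–3–1–6–5–4–7 form a cycle, so G is not a tree and its treewidth is at least 2. Hence tw(G) = 2 exactly.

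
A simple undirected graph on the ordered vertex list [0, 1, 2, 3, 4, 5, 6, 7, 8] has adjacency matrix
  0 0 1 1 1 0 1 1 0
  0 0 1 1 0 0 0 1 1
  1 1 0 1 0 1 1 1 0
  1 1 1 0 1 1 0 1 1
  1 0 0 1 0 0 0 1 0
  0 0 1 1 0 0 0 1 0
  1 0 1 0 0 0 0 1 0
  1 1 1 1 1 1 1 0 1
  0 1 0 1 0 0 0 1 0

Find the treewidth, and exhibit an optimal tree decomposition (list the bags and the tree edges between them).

The largest bag has 4 vertices, giving width 3; this decomposition certifies tw(G) ≤ 3. For the lower bound, the 4 vertices {1, 3, 7, 8} are pairwise adjacent, and any tree decomposition puts a clique entirely inside one bag — forcing width ≥ 3. Combining the bounds, tw(G) = 3.

Treewidth 3.
One optimal decomposition is:
Bags: B1 = {0, 2, 3, 7}  B2 = {2, 3, 5, 7}  B3 = {0, 2, 6, 7}  B4 = {0, 3, 4, 7}  B5 = {1, 2, 3, 7}  B6 = {1, 3, 7, 8}
Tree: B1–B2, B1–B3, B1–B4, B2–B5, B5–B6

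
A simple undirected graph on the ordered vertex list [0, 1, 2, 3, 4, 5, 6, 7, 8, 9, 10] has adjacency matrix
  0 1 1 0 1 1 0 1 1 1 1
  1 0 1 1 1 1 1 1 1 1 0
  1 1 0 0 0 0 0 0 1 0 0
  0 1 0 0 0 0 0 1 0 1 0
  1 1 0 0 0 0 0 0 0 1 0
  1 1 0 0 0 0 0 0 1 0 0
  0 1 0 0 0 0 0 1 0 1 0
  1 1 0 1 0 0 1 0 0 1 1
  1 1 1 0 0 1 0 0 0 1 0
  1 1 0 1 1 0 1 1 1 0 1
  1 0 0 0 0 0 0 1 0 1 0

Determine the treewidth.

A width-3 tree decomposition is:
Bags: B1 = {0, 1, 7, 9}  B2 = {0, 1, 4, 9}  B3 = {1, 3, 7, 9}  B4 = {0, 1, 8, 9}  B5 = {0, 1, 5, 8}  B6 = {0, 1, 2, 8}  B7 = {0, 7, 9, 10}  B8 = {1, 6, 7, 9}
Tree: B1–B2, B1–B3, B1–B4, B4–B5, B4–B6, B1–B7, B3–B8
The largest bag has 4 vertices, giving width 3; this decomposition certifies tw(G) ≤ 3. On the other hand G contains the 4-clique {0, 1, 8, 9}. A clique must lie in a single bag of any decomposition, so no decomposition can have width below 3. The upper and lower bounds meet at 3, so that is the treewidth.

3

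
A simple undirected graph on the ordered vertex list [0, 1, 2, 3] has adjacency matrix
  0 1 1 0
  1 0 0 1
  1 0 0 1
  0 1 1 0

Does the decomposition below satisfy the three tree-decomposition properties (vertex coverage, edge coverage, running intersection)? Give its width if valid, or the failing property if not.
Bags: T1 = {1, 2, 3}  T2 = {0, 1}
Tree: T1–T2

A tree decomposition must satisfy three properties: every vertex lies in some bag; for every edge, both endpoints lie together in some bag; and for every vertex, the bags containing it form a connected subtree. Here edge (2,0) lies in no bag, so the decomposition is invalid.

No — edge (2,0) lies in no bag.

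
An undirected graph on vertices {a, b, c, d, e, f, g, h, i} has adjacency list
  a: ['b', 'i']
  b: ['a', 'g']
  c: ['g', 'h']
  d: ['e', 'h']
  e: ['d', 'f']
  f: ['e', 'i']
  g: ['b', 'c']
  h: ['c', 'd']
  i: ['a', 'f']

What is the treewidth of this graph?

A width-2 tree decomposition is:
Bags: B1 = {c, g, h}  B2 = {d, g, h}  B3 = {d, e, g}  B4 = {e, f, g}  B5 = {f, g, i}  B6 = {a, g, i}  B7 = {a, b, g}
Tree: B1–B2, B2–B3, B3–B4, B4–B5, B5–B6, B6–B7
The largest bag has 3 vertices, giving width 2; this decomposition certifies tw(G) ≤ 2. Since g–c–h–d–e–f–i–a–b–g is a cycle in G, G is not acyclic. Forests are exactly the graphs of treewidth ≤ 1, so tw(G) ≥ 2. The upper and lower bounds meet at 2, so that is the treewidth.

2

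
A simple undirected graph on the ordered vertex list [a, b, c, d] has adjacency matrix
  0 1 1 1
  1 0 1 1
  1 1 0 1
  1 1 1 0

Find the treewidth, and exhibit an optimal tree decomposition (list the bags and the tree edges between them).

Treewidth 3.
One optimal decomposition is:
Bags: B1 = {a, b, c, d}
Tree: (single bag)

A single bag containing all 4 vertices is trivially a valid decomposition of width 3. Conversely, {a, b, c, d} is a clique of size 4, and the vertices of any clique must share a bag in every tree decomposition; so some bag has ≥ 4 vertices and tw(G) ≥ 3. Combining the bounds, tw(G) = 3.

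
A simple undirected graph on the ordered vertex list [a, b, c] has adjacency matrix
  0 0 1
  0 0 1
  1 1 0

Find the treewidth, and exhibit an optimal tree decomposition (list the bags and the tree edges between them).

Treewidth 1.
One optimal decomposition is:
Bags: B1 = {a, c}  B2 = {b, c}
Tree: B1–B2

Each bag holds 2 vertices, so the decomposition has width 1, which upper-bounds the treewidth. Since G has at least one edge (e.g. c–a), it is not an edgeless graph, so tw(G) ≥ 1. Therefore the treewidth is 1.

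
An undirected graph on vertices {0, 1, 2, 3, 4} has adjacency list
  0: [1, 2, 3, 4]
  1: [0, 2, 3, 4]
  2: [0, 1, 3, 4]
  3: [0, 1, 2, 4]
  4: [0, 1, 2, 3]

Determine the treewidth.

4

A width-4 tree decomposition is:
Bags: B1 = {0, 1, 2, 3, 4}
Tree: (single bag)
A single bag containing all 5 vertices is trivially a valid decomposition of width 4. For the lower bound, the 5 vertices {0, 1, 2, 3, 4} are pairwise adjacent, and any tree decomposition puts a clique entirely inside one bag — forcing width ≥ 4. The upper and lower bounds meet at 4, so that is the treewidth.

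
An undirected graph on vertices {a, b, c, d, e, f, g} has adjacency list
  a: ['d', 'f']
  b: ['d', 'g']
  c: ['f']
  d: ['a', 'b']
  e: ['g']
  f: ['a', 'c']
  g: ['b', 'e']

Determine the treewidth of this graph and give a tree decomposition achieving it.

Treewidth 1.
One optimal decomposition is:
Bags: B1 = {e, g}  B2 = {b, g}  B3 = {b, d}  B4 = {a, d}  B5 = {a, f}  B6 = {c, f}
Tree: B1–B2, B2–B3, B3–B4, B4–B5, B5–B6

The largest bag has 2 vertices, giving width 1; this decomposition certifies tw(G) ≤ 1. Since G has at least one edge (e.g. e–g), it is not an edgeless graph, so tw(G) ≥ 1. Hence tw(G) = 1 exactly.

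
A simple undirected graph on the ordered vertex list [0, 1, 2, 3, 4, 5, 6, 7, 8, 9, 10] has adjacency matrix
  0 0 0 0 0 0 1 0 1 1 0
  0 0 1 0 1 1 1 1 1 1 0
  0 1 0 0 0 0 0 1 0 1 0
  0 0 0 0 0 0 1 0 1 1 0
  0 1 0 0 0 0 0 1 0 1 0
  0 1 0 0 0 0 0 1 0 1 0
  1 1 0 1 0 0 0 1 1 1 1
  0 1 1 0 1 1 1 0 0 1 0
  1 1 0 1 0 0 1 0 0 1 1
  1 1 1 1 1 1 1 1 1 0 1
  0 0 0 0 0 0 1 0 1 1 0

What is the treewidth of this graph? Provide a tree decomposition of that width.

The largest bag has 4 vertices, giving width 3; this decomposition certifies tw(G) ≤ 3. On the other hand G contains the 4-clique {0, 6, 8, 9}. A clique must lie in a single bag of any decomposition, so no decomposition can have width below 3. Hence tw(G) = 3 exactly.

Treewidth 3.
Bags: B1 = {1, 5, 7, 9}  B2 = {1, 4, 7, 9}  B3 = {1, 6, 7, 9}  B4 = {1, 6, 8, 9}  B5 = {0, 6, 8, 9}  B6 = {1, 2, 7, 9}  B7 = {3, 6, 8, 9}  B8 = {6, 8, 9, 10}
Tree: B1–B2, B2–B3, B3–B4, B4–B5, B3–B6, B5–B7, B5–B8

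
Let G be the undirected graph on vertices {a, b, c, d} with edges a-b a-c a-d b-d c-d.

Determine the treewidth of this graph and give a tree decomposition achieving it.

Treewidth 2.
One optimal decomposition is:
Bags: B1 = {a, c, d}  B2 = {a, b, d}
Tree: B1–B2

Each bag holds 3 vertices, so the decomposition has width 2, which upper-bounds the treewidth. Conversely, {a, c, d} is a clique of size 3, and the vertices of any clique must share a bag in every tree decomposition; so some bag has ≥ 3 vertices and tw(G) ≥ 2. The upper and lower bounds meet at 2, so that is the treewidth.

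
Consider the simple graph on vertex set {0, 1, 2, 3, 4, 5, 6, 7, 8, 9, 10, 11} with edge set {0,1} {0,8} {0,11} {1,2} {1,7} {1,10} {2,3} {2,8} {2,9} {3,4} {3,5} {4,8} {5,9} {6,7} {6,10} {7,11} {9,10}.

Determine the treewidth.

3

A width-3 tree decomposition is:
Bags: B1 = {3, 4, 5, 8}  B2 = {2, 3, 5, 8}  B3 = {2, 5, 8, 9}  B4 = {0, 2, 8, 9}  B5 = {0, 1, 2, 9}  B6 = {0, 1, 9, 10}  B7 = {0, 1, 10, 11}  B8 = {1, 7, 10, 11}  B9 = {6, 7, 10, 11}
Tree: B1–B2, B2–B3, B3–B4, B4–B5, B5–B6, B6–B7, B7–B8, B8–B9
Every bag has size at most 4, so the width is 4 − 1 = 3 and tw(G) ≤ 3. For the lower bound: the 4 vertex sets {3,4,5}, {8}, {2}, {0,1,9,10} are disjoint, each induces a connected subgraph, and every pair is joined by at least one edge of G. Contracting each set to a single vertex therefore yields K_{4} as a minor, and since treewidth is minor-monotone, tw(G) ≥ tw(K_{4}) = 3. Combining the bounds, tw(G) = 3.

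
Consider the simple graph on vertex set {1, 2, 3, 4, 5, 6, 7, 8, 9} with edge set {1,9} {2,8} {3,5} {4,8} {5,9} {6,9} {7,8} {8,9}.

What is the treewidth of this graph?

A width-1 tree decomposition is:
Bags: B1 = {2, 8}  B2 = {7, 8}  B3 = {4, 8}  B4 = {8, 9}  B5 = {5, 9}  B6 = {1, 9}  B7 = {6, 9}  B8 = {3, 5}
Tree: B1–B2, B1–B3, B3–B4, B4–B5, B5–B6, B5–B7, B5–B8
Each bag holds 2 vertices, so the decomposition has width 1, which upper-bounds the treewidth. G has an edge, so its treewidth is at least 1. Hence tw(G) = 1 exactly.

1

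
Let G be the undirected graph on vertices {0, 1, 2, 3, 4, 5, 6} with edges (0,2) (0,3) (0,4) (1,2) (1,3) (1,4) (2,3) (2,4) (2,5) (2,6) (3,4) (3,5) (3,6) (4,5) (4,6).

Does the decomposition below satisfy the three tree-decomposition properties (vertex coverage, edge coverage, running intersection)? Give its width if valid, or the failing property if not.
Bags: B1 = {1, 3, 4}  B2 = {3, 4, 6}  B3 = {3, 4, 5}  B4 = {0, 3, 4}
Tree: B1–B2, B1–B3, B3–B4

No — vertex 2 appears in no bag.

A tree decomposition must satisfy three properties: every vertex lies in some bag; for every edge, both endpoints lie together in some bag; and for every vertex, the bags containing it form a connected subtree. Here vertex 2 appears in no bag, so the decomposition is invalid.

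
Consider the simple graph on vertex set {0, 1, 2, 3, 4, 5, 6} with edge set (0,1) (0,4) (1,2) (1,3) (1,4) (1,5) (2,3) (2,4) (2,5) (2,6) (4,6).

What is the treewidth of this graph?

2

A width-2 tree decomposition is:
Bags: B1 = {0, 1, 4}  B2 = {1, 2, 4}  B3 = {2, 4, 6}  B4 = {1, 2, 5}  B5 = {1, 2, 3}
Tree: B1–B2, B2–B3, B2–B4, B4–B5
The largest bag has 3 vertices, giving width 2; this decomposition certifies tw(G) ≤ 2. Conversely, {0, 1, 4} is a clique of size 3, and the vertices of any clique must share a bag in every tree decomposition; so some bag has ≥ 3 vertices and tw(G) ≥ 2. Therefore the treewidth is 2.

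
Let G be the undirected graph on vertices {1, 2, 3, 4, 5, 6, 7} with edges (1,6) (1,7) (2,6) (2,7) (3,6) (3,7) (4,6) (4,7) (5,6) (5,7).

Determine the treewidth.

2

A width-2 tree decomposition is:
Bags: B1 = {1, 6, 7}  B2 = {5, 6, 7}  B3 = {3, 6, 7}  B4 = {2, 6, 7}  B5 = {4, 6, 7}
Tree: B1–B2, B2–B3, B3–B4, B4–B5
The largest bag has 3 vertices, giving width 2; this decomposition certifies tw(G) ≤ 2. Since 7–1–6–5–7 is a cycle in G, G is not acyclic. Forests are exactly the graphs of treewidth ≤ 1, so tw(G) ≥ 2. Hence tw(G) = 2 exactly.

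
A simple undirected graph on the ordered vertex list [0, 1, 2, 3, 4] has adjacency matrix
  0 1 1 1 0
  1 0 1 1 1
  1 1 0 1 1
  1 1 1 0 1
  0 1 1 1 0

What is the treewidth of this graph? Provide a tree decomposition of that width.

The largest bag has 4 vertices, giving width 3; this decomposition certifies tw(G) ≤ 3. Conversely, {0, 1, 2, 3} is a clique of size 4, and the vertices of any clique must share a bag in every tree decomposition; so some bag has ≥ 4 vertices and tw(G) ≥ 3. Therefore the treewidth is 3.

Treewidth 3.
One optimal decomposition is:
Bags: B1 = {0, 1, 2, 3}  B2 = {1, 2, 3, 4}
Tree: B1–B2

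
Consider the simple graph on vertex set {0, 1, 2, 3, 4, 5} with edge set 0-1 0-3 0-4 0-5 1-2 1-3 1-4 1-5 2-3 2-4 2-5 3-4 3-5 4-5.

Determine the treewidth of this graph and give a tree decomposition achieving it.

Treewidth 4.
One optimal decomposition is:
Bags: B1 = {0, 1, 3, 4, 5}  B2 = {1, 2, 3, 4, 5}
Tree: B1–B2

The largest bag has 5 vertices, giving width 4; this decomposition certifies tw(G) ≤ 4. Conversely, {0, 1, 3, 4, 5} is a clique of size 5, and the vertices of any clique must share a bag in every tree decomposition; so some bag has ≥ 5 vertices and tw(G) ≥ 4. Therefore the treewidth is 4.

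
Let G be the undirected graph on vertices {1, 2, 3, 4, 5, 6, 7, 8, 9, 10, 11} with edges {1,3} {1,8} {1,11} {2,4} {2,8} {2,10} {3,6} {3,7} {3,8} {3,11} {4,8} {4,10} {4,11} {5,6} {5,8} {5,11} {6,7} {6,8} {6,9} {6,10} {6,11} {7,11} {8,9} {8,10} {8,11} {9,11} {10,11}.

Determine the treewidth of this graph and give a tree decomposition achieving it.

Treewidth 3.
Bags: B1 = {6, 8, 10, 11}  B2 = {5, 6, 8, 11}  B3 = {4, 8, 10, 11}  B4 = {6, 8, 9, 11}  B5 = {2, 4, 8, 10}  B6 = {3, 6, 8, 11}  B7 = {1, 3, 8, 11}  B8 = {3, 6, 7, 11}
Tree: B1–B2, B1–B3, B1–B4, B3–B5, B1–B6, B6–B7, B6–B8

Each bag holds 4 vertices, so the decomposition has width 3, which upper-bounds the treewidth. Conversely, {2, 4, 8, 10} is a clique of size 4, and the vertices of any clique must share a bag in every tree decomposition; so some bag has ≥ 4 vertices and tw(G) ≥ 3. Therefore the treewidth is 3.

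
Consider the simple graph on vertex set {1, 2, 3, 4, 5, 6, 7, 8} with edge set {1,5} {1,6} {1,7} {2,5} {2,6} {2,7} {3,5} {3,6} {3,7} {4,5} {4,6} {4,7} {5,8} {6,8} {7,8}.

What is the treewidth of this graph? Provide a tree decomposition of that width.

Treewidth 3.
One such decomposition:
Bags: B1 = {1, 5, 6, 7}  B2 = {2, 5, 6, 7}  B3 = {3, 5, 6, 7}  B4 = {5, 6, 7, 8}  B5 = {4, 5, 6, 7}
Tree: B1–B2, B2–B3, B3–B4, B4–B5

Every bag has size at most 4, so the width is 4 − 1 = 3 and tw(G) ≤ 3. For the lower bound: the 4 vertex sets {1,5}, {2,6}, {7}, {3} are disjoint, each induces a connected subgraph, and every pair is joined by at least one edge of G. Contracting each set to a single vertex therefore yields K_{4} as a minor, and since treewidth is minor-monotone, tw(G) ≥ tw(K_{4}) = 3. Hence tw(G) = 3 exactly.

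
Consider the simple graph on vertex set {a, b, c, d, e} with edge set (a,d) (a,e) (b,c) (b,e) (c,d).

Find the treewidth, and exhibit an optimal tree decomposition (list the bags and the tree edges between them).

Treewidth 2.
One such decomposition:
Bags: B1 = {b, c, d}  B2 = {a, b, d}  B3 = {a, b, e}
Tree: B1–B2, B2–B3

Every bag has size at most 3, so the width is 3 − 1 = 2 and tw(G) ≤ 2. The edges b–c–d–a–e–b form a cycle, so G is not a tree and its treewidth is at least 2. The upper and lower bounds meet at 2, so that is the treewidth.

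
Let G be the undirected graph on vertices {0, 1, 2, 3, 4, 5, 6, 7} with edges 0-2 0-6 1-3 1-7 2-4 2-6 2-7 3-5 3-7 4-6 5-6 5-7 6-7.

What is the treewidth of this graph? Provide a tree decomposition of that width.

Treewidth 2.
One such decomposition:
Bags: B1 = {2, 6, 7}  B2 = {2, 4, 6}  B3 = {5, 6, 7}  B4 = {3, 5, 7}  B5 = {1, 3, 7}  B6 = {0, 2, 6}
Tree: B1–B2, B1–B3, B3–B4, B4–B5, B1–B6

Each bag holds 3 vertices, so the decomposition has width 2, which upper-bounds the treewidth. On the other hand G contains the 3-clique {1, 3, 7}. A clique must lie in a single bag of any decomposition, so no decomposition can have width below 2. Therefore the treewidth is 2.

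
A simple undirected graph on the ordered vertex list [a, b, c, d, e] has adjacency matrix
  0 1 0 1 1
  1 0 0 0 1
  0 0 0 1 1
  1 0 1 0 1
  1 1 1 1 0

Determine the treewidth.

A width-2 tree decomposition is:
Bags: B1 = {a, d, e}  B2 = {a, b, e}  B3 = {c, d, e}
Tree: B1–B2, B1–B3
Each bag holds 3 vertices, so the decomposition has width 2, which upper-bounds the treewidth. On the other hand G contains the 3-clique {c, d, e}. A clique must lie in a single bag of any decomposition, so no decomposition can have width below 2. Hence tw(G) = 2 exactly.

2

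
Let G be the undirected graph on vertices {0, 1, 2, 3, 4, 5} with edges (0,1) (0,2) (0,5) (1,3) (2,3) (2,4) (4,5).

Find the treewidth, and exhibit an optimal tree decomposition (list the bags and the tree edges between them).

Treewidth 2.
Bags: B1 = {0, 4, 5}  B2 = {0, 2, 4}  B3 = {0, 1, 2}  B4 = {1, 2, 3}
Tree: B1–B2, B2–B3, B3–B4

Every bag has size at most 3, so the width is 3 − 1 = 2 and tw(G) ≤ 2. Since 5–4–2–0–5 is a cycle in G, G is not acyclic. Forests are exactly the graphs of treewidth ≤ 1, so tw(G) ≥ 2. Therefore the treewidth is 2.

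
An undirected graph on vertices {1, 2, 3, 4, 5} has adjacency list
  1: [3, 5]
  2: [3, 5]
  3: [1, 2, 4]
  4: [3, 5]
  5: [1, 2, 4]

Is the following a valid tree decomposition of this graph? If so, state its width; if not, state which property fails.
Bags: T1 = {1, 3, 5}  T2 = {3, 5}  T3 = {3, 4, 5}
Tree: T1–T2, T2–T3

A tree decomposition must satisfy three properties: every vertex lies in some bag; for every edge, both endpoints lie together in some bag; and for every vertex, the bags containing it form a connected subtree. Here vertex 2 appears in no bag, so the decomposition is invalid.

No — vertex 2 appears in no bag.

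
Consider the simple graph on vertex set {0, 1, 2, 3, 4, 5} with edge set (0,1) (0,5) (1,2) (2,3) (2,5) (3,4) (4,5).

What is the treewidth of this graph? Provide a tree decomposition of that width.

Treewidth 2.
Bags: B1 = {3, 4, 5}  B2 = {2, 3, 5}  B3 = {0, 2, 5}  B4 = {0, 1, 2}
Tree: B1–B2, B2–B3, B3–B4

Every bag has size at most 3, so the width is 3 − 1 = 2 and tw(G) ≤ 2. The edges 4–3–2–5–4 form a cycle, so G is not a tree and its treewidth is at least 2. Hence tw(G) = 2 exactly.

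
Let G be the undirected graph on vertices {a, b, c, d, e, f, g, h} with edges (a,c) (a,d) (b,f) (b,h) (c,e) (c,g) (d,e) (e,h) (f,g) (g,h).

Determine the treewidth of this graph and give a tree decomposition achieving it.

The largest bag has 3 vertices, giving width 2; this decomposition certifies tw(G) ≤ 2. The edges d–a–c–e–d form a cycle, so G is not a tree and its treewidth is at least 2. Therefore the treewidth is 2.

Treewidth 2.
One such decomposition:
Bags: B1 = {a, d, e}  B2 = {a, c, e}  B3 = {c, e, h}  B4 = {c, g, h}  B5 = {b, g, h}  B6 = {b, f, g}
Tree: B1–B2, B2–B3, B3–B4, B4–B5, B5–B6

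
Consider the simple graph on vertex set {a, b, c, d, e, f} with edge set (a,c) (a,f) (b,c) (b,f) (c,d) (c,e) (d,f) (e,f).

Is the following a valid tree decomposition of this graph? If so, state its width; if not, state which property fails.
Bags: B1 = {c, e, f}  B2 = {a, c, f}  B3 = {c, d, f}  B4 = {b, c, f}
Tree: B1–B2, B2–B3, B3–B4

Yes; width 2.

Every vertex of G appears in some bag (union = {a, b, c, d, e, f}); every edge is covered by a bag; and for each vertex v the set of bags containing v is connected in the bag tree. The decomposition is therefore valid. The largest bag has 3 vertices, so the width is 2.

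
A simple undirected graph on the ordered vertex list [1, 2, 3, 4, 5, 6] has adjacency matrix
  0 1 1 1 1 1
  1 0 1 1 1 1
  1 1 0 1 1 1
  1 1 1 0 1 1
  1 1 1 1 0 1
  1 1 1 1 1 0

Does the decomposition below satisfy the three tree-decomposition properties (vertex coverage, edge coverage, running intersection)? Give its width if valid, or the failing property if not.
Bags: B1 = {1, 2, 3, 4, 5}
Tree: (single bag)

No — vertex 6 appears in no bag.

A tree decomposition must satisfy three properties: every vertex lies in some bag; for every edge, both endpoints lie together in some bag; and for every vertex, the bags containing it form a connected subtree. Here vertex 6 appears in no bag, so the decomposition is invalid.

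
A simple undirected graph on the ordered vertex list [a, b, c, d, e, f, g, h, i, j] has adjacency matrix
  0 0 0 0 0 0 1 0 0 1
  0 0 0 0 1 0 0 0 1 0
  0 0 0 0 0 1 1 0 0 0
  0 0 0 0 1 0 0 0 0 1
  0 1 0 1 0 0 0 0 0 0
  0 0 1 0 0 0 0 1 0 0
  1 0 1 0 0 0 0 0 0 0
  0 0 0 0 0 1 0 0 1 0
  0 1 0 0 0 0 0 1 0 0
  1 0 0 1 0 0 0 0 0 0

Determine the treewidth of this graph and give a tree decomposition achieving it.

Treewidth 2.
One optimal decomposition is:
Bags: B1 = {f, h, i}  B2 = {b, f, i}  B3 = {b, e, f}  B4 = {d, e, f}  B5 = {d, f, j}  B6 = {a, f, j}  B7 = {a, f, g}  B8 = {c, f, g}
Tree: B1–B2, B2–B3, B3–B4, B4–B5, B5–B6, B6–B7, B7–B8

The largest bag has 3 vertices, giving width 2; this decomposition certifies tw(G) ≤ 2. The edges f–h–i–b–e–d–j–a–g–c–f form a cycle, so G is not a tree and its treewidth is at least 2. Therefore the treewidth is 2.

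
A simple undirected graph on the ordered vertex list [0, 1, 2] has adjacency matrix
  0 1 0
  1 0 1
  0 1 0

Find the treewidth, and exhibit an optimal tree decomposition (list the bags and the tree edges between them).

The largest bag has 2 vertices, giving width 1; this decomposition certifies tw(G) ≤ 1. G has an edge, so its treewidth is at least 1. The upper and lower bounds meet at 1, so that is the treewidth.

Treewidth 1.
Bags: B1 = {1, 2}  B2 = {0, 1}
Tree: B1–B2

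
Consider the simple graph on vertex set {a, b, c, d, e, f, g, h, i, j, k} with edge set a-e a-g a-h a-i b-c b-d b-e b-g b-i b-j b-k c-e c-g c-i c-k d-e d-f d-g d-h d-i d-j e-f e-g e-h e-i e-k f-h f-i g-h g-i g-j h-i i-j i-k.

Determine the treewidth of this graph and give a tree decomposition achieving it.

Treewidth 4.
One such decomposition:
Bags: B1 = {b, d, e, g, i}  B2 = {b, d, g, i, j}  B3 = {d, e, g, h, i}  B4 = {b, c, e, g, i}  B5 = {d, e, f, h, i}  B6 = {b, c, e, i, k}  B7 = {a, e, g, h, i}
Tree: B1–B2, B1–B3, B1–B4, B3–B5, B4–B6, B3–B7

Each bag holds 5 vertices, so the decomposition has width 4, which upper-bounds the treewidth. Conversely, {b, d, g, i, j} is a clique of size 5, and the vertices of any clique must share a bag in every tree decomposition; so some bag has ≥ 5 vertices and tw(G) ≥ 4. Hence tw(G) = 4 exactly.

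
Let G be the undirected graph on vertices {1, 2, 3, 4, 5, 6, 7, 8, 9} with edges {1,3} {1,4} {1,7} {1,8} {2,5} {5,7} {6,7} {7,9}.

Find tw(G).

A width-1 tree decomposition is:
Bags: B1 = {1, 7}  B2 = {5, 7}  B3 = {1, 3}  B4 = {6, 7}  B5 = {1, 4}  B6 = {1, 8}  B7 = {7, 9}  B8 = {2, 5}
Tree: B1–B2, B1–B3, B1–B4, B3–B5, B1–B6, B4–B7, B2–B8
The largest bag has 2 vertices, giving width 1; this decomposition certifies tw(G) ≤ 1. Since G has at least one edge (e.g. 7–1), it is not an edgeless graph, so tw(G) ≥ 1. Therefore the treewidth is 1.

1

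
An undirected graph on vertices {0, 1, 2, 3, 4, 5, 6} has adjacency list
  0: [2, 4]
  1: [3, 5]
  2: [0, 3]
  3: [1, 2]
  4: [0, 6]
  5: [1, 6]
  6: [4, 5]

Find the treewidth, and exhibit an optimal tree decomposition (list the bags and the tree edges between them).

Treewidth 2.
Bags: B1 = {4, 5, 6}  B2 = {0, 4, 5}  B3 = {0, 2, 5}  B4 = {2, 3, 5}  B5 = {1, 3, 5}
Tree: B1–B2, B2–B3, B3–B4, B4–B5

The largest bag has 3 vertices, giving width 2; this decomposition certifies tw(G) ≤ 2. For the lower bound, G contains the cycle 5–6–4–0–2–3–1–5, so G is not a forest; only forests have treewidth ≤ 1, hence tw(G) ≥ 2. Therefore the treewidth is 2.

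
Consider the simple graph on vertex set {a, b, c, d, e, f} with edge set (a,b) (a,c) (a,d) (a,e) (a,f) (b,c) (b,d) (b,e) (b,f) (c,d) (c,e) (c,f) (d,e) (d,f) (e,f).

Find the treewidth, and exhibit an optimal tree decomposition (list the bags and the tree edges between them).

Treewidth 5.
One optimal decomposition is:
Bags: B1 = {a, b, c, d, e, f}
Tree: (single bag)

With just one bag of size 6, the width is 6 − 1 = 5, so tw(G) ≤ 5. Conversely, {a, b, c, d, e, f} is a clique of size 6, and the vertices of any clique must share a bag in every tree decomposition; so some bag has ≥ 6 vertices and tw(G) ≥ 5. Combining the bounds, tw(G) = 5.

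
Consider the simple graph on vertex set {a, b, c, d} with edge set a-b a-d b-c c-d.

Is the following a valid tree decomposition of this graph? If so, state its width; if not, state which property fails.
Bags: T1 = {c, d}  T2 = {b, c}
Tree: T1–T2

A tree decomposition must satisfy three properties: every vertex lies in some bag; for every edge, both endpoints lie together in some bag; and for every vertex, the bags containing it form a connected subtree. Here vertex a appears in no bag, so the decomposition is invalid.

No — vertex a appears in no bag.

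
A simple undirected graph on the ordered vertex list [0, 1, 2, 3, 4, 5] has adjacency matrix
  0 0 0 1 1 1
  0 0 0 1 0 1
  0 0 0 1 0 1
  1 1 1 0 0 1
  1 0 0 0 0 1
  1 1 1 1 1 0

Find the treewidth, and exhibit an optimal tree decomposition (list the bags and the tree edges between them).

Every bag has size at most 3, so the width is 3 − 1 = 2 and tw(G) ≤ 2. Conversely, {0, 3, 5} is a clique of size 3, and the vertices of any clique must share a bag in every tree decomposition; so some bag has ≥ 3 vertices and tw(G) ≥ 2. Combining the bounds, tw(G) = 2.

Treewidth 2.
One such decomposition:
Bags: B1 = {0, 3, 5}  B2 = {0, 4, 5}  B3 = {1, 3, 5}  B4 = {2, 3, 5}
Tree: B1–B2, B1–B3, B1–B4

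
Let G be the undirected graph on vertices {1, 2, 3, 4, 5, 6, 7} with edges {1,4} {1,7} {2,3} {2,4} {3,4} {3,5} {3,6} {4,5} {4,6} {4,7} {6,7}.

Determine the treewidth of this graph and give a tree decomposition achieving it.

Each bag holds 3 vertices, so the decomposition has width 2, which upper-bounds the treewidth. For the lower bound, the 3 vertices {1, 4, 7} are pairwise adjacent, and any tree decomposition puts a clique entirely inside one bag — forcing width ≥ 2. Therefore the treewidth is 2.

Treewidth 2.
One optimal decomposition is:
Bags: B1 = {1, 4, 7}  B2 = {4, 6, 7}  B3 = {3, 4, 6}  B4 = {2, 3, 4}  B5 = {3, 4, 5}
Tree: B1–B2, B2–B3, B3–B4, B3–B5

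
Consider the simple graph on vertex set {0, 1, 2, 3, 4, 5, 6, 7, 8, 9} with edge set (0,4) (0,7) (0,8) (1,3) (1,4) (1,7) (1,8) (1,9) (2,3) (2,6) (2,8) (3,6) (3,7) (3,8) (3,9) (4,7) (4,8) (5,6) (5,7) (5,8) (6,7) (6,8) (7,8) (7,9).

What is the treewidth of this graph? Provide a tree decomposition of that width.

Each bag holds 4 vertices, so the decomposition has width 3, which upper-bounds the treewidth. On the other hand G contains the 4-clique {2, 3, 6, 8}. A clique must lie in a single bag of any decomposition, so no decomposition can have width below 3. Combining the bounds, tw(G) = 3.

Treewidth 3.
Bags: B1 = {1, 3, 7, 8}  B2 = {1, 3, 7, 9}  B3 = {3, 6, 7, 8}  B4 = {1, 4, 7, 8}  B5 = {5, 6, 7, 8}  B6 = {0, 4, 7, 8}  B7 = {2, 3, 6, 8}
Tree: B1–B2, B1–B3, B1–B4, B3–B5, B4–B6, B3–B7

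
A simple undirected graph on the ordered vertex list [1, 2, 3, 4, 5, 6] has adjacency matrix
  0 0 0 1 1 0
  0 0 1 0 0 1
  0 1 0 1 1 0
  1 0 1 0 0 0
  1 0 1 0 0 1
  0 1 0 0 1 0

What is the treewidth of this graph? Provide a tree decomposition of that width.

Treewidth 2.
One optimal decomposition is:
Bags: B1 = {1, 4, 5}  B2 = {3, 4, 5}  B3 = {3, 5, 6}  B4 = {2, 3, 6}
Tree: B1–B2, B2–B3, B3–B4

Every bag has size at most 3, so the width is 3 − 1 = 2 and tw(G) ≤ 2. The edges 1–4–3–5–1 form a cycle, so G is not a tree and its treewidth is at least 2. Hence tw(G) = 2 exactly.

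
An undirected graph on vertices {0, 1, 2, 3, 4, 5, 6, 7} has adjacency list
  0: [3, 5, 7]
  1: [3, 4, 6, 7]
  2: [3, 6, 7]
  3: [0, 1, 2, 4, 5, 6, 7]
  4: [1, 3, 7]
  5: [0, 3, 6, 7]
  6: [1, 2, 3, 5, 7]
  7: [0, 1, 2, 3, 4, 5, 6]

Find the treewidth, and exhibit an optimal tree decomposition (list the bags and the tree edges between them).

The largest bag has 4 vertices, giving width 3; this decomposition certifies tw(G) ≤ 3. For the lower bound, the 4 vertices {0, 3, 5, 7} are pairwise adjacent, and any tree decomposition puts a clique entirely inside one bag — forcing width ≥ 3. Combining the bounds, tw(G) = 3.

Treewidth 3.
One such decomposition:
Bags: B1 = {1, 3, 6, 7}  B2 = {3, 5, 6, 7}  B3 = {1, 3, 4, 7}  B4 = {2, 3, 6, 7}  B5 = {0, 3, 5, 7}
Tree: B1–B2, B1–B3, B2–B4, B2–B5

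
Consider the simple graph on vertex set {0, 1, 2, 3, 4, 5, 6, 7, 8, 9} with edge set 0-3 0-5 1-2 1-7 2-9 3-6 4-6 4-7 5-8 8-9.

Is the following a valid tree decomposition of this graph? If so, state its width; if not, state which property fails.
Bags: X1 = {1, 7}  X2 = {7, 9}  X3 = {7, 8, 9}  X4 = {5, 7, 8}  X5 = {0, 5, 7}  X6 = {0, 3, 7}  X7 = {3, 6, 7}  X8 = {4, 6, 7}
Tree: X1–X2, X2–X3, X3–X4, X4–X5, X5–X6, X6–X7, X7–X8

A tree decomposition must satisfy three properties: every vertex lies in some bag; for every edge, both endpoints lie together in some bag; and for every vertex, the bags containing it form a connected subtree. Here vertex 2 appears in no bag, so the decomposition is invalid.

No — vertex 2 appears in no bag.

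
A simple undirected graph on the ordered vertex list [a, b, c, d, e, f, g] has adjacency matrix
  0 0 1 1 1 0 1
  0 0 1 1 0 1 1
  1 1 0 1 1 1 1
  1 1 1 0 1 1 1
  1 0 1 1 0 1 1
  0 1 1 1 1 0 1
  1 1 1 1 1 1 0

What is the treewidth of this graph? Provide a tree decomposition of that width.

The largest bag has 5 vertices, giving width 4; this decomposition certifies tw(G) ≤ 4. On the other hand G contains the 5-clique {a, c, d, e, g}. A clique must lie in a single bag of any decomposition, so no decomposition can have width below 4. Hence tw(G) = 4 exactly.

Treewidth 4.
Bags: B1 = {b, c, d, f, g}  B2 = {c, d, e, f, g}  B3 = {a, c, d, e, g}
Tree: B1–B2, B2–B3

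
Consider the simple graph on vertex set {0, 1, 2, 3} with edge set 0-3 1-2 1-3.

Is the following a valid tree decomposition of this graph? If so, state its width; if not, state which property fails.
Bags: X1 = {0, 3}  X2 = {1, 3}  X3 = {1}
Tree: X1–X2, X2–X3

A tree decomposition must satisfy three properties: every vertex lies in some bag; for every edge, both endpoints lie together in some bag; and for every vertex, the bags containing it form a connected subtree. Here vertex 2 appears in no bag, so the decomposition is invalid.

No — vertex 2 appears in no bag.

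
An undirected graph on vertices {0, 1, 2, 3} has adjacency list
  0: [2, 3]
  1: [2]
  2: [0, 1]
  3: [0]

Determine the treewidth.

1

A width-1 tree decomposition is:
Bags: B1 = {1, 2}  B2 = {0, 2}  B3 = {0, 3}
Tree: B1–B2, B2–B3
The largest bag has 2 vertices, giving width 1; this decomposition certifies tw(G) ≤ 1. Any graph with an edge has treewidth ≥ 1, and G has the edge 1–2. Combining the bounds, tw(G) = 1.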